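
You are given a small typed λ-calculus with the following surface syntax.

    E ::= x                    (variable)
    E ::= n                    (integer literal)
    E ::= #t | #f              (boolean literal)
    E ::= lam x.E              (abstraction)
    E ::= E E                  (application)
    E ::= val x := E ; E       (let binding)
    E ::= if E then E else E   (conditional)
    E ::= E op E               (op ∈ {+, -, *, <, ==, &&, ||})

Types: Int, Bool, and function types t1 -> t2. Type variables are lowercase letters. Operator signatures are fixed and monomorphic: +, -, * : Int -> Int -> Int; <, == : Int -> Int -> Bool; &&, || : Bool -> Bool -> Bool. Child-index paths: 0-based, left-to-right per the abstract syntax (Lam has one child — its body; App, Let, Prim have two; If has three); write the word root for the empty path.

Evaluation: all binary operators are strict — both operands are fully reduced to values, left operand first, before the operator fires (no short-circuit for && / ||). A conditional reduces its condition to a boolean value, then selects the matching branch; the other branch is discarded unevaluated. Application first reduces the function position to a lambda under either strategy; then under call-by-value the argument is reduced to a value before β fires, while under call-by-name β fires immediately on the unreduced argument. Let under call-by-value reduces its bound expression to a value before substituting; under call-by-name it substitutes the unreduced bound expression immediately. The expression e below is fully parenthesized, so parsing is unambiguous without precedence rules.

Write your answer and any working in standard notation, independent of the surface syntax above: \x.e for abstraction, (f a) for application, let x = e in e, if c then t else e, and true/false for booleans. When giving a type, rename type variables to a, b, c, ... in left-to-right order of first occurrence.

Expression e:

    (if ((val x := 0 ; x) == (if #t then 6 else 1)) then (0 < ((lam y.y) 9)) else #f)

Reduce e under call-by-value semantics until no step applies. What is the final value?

Working:
step 0: (if ((let x = 0 in x) == (if true then 6 else 1)) then (0 < ((\y.y) 9)) else false)
step 1: [let@0.0] (if (0 == (if true then 6 else 1)) then (0 < ((\y.y) 9)) else false)
step 2: [if@0.1] (if (0 == 6) then (0 < ((\y.y) 9)) else false)
step 3: [delta@0] (if false then (0 < ((\y.y) 9)) else false)
step 4: [if@root] false

Answer: false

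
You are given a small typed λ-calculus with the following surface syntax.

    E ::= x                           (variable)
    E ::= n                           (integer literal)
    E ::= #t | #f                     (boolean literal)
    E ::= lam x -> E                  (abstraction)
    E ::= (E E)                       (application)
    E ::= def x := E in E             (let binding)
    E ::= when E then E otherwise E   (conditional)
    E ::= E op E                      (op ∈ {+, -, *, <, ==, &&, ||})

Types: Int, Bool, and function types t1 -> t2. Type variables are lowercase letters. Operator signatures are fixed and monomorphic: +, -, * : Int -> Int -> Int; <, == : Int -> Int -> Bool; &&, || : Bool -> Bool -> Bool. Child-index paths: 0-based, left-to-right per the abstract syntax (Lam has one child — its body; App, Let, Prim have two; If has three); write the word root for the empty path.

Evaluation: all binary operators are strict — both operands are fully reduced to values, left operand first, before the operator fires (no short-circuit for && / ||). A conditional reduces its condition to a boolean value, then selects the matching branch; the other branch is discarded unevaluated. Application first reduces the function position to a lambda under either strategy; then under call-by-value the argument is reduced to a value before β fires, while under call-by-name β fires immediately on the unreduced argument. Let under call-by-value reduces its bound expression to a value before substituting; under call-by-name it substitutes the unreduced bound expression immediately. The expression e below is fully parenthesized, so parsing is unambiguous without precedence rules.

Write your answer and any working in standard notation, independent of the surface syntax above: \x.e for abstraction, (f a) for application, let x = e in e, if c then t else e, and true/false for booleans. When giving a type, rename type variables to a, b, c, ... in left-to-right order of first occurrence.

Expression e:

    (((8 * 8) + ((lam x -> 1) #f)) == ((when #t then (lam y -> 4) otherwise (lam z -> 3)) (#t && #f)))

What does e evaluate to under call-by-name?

Answer: false

Derivation:
step 0: (((8 * 8) + ((\x.1) false)) == ((if true then (\y.4) else (\z.3)) (true && false)))
step 1: [delta@0.0] ((64 + ((\x.1) false)) == ((if true then (\y.4) else (\z.3)) (true && false)))
step 2: [beta@0.1] ((64 + 1) == ((if true then (\y.4) else (\z.3)) (true && false)))
step 3: [delta@0] (65 == ((if true then (\y.4) else (\z.3)) (true && false)))
step 4: [if@1.0] (65 == ((\y.4) (true && false)))
step 5: [beta@1] (65 == 4)
step 6: [delta@root] false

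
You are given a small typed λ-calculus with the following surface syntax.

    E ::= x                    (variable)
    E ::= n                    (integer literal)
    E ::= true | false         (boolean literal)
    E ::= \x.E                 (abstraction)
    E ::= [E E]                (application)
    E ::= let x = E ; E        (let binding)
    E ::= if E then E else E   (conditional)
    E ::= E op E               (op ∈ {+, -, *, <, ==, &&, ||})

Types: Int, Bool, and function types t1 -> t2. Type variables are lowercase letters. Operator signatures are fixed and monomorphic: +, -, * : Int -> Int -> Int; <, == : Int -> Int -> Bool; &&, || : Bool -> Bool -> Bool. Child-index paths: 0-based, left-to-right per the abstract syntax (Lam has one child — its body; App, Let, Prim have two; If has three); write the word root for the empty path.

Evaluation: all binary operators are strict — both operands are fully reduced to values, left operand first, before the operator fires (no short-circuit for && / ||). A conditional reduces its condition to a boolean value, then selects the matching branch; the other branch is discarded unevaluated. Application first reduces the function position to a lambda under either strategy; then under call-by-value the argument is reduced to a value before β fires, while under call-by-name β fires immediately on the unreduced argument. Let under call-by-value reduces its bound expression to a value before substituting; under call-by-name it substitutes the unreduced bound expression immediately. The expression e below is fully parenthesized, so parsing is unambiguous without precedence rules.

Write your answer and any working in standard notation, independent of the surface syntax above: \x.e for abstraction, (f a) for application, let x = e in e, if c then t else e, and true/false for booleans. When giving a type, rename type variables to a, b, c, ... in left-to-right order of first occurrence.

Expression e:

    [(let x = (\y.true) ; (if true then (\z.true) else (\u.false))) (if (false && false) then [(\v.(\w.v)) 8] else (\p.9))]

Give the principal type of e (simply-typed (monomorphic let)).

Answer: Bool

Derivation:
\y._ : a -> Bool
let x : a -> Bool
  unify Bool ~ Bool
\z._ : b -> Bool
\u._ : c -> Bool
  unify b -> Bool ~ c -> Bool
  unify b ~ c
  unify Bool ~ Bool
  unify Bool ~ Bool
  unify Bool ~ Bool
  unify Bool ~ Bool
v : d
\w._ : e -> d
\v._ : d -> e -> d
  unify d -> e -> d ~ Int -> f
  unify d ~ Int
  unify e -> Int ~ f
_ _ : e -> Int
\p._ : g -> Int
  unify e -> Int ~ g -> Int
  unify e ~ g
  unify Int ~ Int
  unify c -> Bool ~ (g -> Int) -> h
  unify c ~ g -> Int
  unify Bool ~ h
_ _ : Bool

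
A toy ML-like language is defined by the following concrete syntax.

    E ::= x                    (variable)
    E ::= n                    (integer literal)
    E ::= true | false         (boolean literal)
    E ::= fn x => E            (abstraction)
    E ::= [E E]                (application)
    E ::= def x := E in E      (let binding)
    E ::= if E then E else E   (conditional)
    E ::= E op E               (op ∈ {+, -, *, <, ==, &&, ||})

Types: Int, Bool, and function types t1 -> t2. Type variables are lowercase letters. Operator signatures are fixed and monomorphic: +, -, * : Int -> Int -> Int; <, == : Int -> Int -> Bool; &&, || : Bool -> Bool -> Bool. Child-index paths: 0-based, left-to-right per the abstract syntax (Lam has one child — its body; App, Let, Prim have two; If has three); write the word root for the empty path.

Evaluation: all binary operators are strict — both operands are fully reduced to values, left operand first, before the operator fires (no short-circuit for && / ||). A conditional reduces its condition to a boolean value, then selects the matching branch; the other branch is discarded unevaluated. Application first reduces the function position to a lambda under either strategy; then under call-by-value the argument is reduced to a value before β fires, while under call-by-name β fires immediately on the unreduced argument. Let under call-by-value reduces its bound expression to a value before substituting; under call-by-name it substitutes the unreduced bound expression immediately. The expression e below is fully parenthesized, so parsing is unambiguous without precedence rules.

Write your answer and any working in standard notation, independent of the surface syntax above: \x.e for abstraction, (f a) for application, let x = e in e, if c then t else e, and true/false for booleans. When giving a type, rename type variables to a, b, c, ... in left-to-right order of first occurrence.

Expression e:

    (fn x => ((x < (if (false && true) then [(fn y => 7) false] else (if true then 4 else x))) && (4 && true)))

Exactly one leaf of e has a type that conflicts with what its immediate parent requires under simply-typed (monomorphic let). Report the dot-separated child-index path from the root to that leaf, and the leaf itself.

Working:
x : a
  unify a ~ Int
  unify Bool ~ Bool
  unify Bool ~ Bool
  unify Bool ~ Bool
\y._ : b -> Int
  unify b -> Int ~ Bool -> c
  unify b ~ Bool
  unify Int ~ c
_ _ : Int
  unify Bool ~ Bool
x : Int
  unify Int ~ Int
  unify Int ~ Int
  unify Int ~ Int
  unify Bool ~ Bool
  unify Int ~ Bool
  FAIL: mismatch Int ~ Bool

Answer: 0.1.0 : 4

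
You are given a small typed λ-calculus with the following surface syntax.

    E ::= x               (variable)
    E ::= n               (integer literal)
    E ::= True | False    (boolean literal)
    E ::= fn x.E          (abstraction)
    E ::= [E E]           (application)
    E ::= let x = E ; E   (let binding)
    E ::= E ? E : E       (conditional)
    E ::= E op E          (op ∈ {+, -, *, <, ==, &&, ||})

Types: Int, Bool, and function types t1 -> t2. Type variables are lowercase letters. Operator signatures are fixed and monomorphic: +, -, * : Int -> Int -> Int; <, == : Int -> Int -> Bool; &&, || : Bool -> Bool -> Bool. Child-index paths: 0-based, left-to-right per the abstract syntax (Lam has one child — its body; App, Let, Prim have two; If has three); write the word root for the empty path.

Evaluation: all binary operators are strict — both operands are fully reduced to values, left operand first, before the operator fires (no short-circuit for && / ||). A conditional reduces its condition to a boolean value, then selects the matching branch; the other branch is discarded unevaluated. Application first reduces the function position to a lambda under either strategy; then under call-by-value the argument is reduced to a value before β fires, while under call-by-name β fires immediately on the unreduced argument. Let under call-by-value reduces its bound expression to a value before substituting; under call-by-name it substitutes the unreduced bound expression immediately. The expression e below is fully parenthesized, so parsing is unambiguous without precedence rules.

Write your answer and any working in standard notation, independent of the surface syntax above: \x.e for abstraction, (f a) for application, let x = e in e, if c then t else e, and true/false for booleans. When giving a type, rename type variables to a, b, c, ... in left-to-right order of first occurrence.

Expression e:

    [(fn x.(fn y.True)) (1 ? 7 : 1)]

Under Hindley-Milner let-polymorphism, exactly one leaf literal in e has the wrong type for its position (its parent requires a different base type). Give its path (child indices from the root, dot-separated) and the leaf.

Trace:
\y._ : b -> Bool
\x._ : a -> b -> Bool
  unify Int ~ Bool
  FAIL: mismatch Int ~ Bool

Answer: 1.0 : 1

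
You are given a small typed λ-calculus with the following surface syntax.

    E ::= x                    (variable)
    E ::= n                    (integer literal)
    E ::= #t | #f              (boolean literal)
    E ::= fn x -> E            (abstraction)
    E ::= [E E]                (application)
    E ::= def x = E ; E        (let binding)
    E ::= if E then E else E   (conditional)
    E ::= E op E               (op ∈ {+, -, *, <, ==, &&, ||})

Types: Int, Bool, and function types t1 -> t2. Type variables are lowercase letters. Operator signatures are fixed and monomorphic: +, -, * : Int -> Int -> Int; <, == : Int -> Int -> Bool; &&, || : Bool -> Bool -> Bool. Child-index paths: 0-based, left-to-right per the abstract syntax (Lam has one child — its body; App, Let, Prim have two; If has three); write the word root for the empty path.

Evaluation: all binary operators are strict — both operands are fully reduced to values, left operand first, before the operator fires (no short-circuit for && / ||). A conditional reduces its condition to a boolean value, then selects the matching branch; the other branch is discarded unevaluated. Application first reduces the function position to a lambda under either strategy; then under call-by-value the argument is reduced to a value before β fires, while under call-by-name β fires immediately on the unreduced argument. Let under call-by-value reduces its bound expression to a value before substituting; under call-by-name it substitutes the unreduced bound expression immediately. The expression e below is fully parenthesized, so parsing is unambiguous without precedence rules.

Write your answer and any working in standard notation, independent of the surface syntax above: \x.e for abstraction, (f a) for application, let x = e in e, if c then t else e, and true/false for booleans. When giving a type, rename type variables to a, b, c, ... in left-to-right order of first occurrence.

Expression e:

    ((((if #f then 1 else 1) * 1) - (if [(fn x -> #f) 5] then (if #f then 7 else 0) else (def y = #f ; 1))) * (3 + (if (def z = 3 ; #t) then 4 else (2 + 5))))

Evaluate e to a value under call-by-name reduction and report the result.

Trace:
step 0: ((((if false then 1 else 1) * 1) - (if ((\x.false) 5) then (if false then 7 else 0) else (let y = false in 1))) * (3 + (if (let z = 3 in true) then 4 else (2 + 5))))
step 1: [if@0.0.0] (((1 * 1) - (if ((\x.false) 5) then (if false then 7 else 0) else (let y = false in 1))) * (3 + (if (let z = 3 in true) then 4 else (2 + 5))))
step 2: [delta@0.0] ((1 - (if ((\x.false) 5) then (if false then 7 else 0) else (let y = false in 1))) * (3 + (if (let z = 3 in true) then 4 else (2 + 5))))
step 3: [beta@0.1.0] ((1 - (if false then (if false then 7 else 0) else (let y = false in 1))) * (3 + (if (let z = 3 in true) then 4 else (2 + 5))))
step 4: [if@0.1] ((1 - (let y = false in 1)) * (3 + (if (let z = 3 in true) then 4 else (2 + 5))))
step 5: [let@0.1] ((1 - 1) * (3 + (if (let z = 3 in true) then 4 else (2 + 5))))
step 6: [delta@0] (0 * (3 + (if (let z = 3 in true) then 4 else (2 + 5))))
step 7: [let@1.1.0] (0 * (3 + (if true then 4 else (2 + 5))))
step 8: [if@1.1] (0 * (3 + 4))
step 9: [delta@1] (0 * 7)
step 10: [delta@root] 0

Answer: 0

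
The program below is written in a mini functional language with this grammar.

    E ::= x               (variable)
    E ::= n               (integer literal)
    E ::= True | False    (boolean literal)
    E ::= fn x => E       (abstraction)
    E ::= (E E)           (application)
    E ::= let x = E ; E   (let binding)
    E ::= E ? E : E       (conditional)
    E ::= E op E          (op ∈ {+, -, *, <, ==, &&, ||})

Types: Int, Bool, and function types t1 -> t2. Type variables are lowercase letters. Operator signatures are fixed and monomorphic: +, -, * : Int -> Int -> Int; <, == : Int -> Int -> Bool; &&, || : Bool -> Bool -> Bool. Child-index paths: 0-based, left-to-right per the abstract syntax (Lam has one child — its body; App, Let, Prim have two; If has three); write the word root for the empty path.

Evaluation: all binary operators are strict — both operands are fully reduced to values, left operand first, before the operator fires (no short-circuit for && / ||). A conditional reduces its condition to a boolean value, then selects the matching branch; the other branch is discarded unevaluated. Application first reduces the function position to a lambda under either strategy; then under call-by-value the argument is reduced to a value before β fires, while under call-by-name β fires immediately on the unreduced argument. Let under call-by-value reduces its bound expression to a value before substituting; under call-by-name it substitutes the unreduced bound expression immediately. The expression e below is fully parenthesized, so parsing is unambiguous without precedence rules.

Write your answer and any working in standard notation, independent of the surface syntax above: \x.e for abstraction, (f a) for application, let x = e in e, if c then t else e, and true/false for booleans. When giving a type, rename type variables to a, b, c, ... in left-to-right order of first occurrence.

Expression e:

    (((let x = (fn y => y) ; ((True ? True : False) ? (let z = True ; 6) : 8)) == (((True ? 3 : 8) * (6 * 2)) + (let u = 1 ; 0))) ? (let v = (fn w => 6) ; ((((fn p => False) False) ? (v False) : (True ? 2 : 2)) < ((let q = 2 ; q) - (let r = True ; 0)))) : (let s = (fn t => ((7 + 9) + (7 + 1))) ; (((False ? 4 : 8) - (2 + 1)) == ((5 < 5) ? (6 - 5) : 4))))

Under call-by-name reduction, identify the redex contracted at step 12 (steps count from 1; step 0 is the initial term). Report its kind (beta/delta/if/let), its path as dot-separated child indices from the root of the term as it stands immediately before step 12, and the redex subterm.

Derivation:
step 0: (if ((let x = (\y.y) in (if (if true then true else false) then (let z = true in 6) else 8)) == (((if true then 3 else 8) * (6 * 2)) + (let u = 1 in 0))) then (let v = (\w.6) in ((if ((\p.false) false) then (v false) else (if true then 2 else 2)) < ((let q = 2 in q) - (let r = true in 0)))) else (let s = (\t.((7 + 9) + (7 + 1))) in (((if false then 4 else 8) - (2 + 1)) == (if (5 < 5) then (6 - 5) else 4))))
step 1: [let@0.0] (if ((if (if true then true else false) then (let z = true in 6) else 8) == (((if true then 3 else 8) * (6 * 2)) + (let u = 1 in 0))) then (let v = (\w.6) in ((if ((\p.false) false) then (v false) else (if true then 2 else 2)) < ((let q = 2 in q) - (let r = true in 0)))) else (let s = (\t.((7 + 9) + (7 + 1))) in (((if false then 4 else 8) - (2 + 1)) == (if (5 < 5) then (6 - 5) else 4))))
step 2: [if@0.0.0] (if ((if true then (let z = true in 6) else 8) == (((if true then 3 else 8) * (6 * 2)) + (let u = 1 in 0))) then (let v = (\w.6) in ((if ((\p.false) false) then (v false) else (if true then 2 else 2)) < ((let q = 2 in q) - (let r = true in 0)))) else (let s = (\t.((7 + 9) + (7 + 1))) in (((if false then 4 else 8) - (2 + 1)) == (if (5 < 5) then (6 - 5) else 4))))
step 3: [if@0.0] (if ((let z = true in 6) == (((if true then 3 else 8) * (6 * 2)) + (let u = 1 in 0))) then (let v = (\w.6) in ((if ((\p.false) false) then (v false) else (if true then 2 else 2)) < ((let q = 2 in q) - (let r = true in 0)))) else (let s = (\t.((7 + 9) + (7 + 1))) in (((if false then 4 else 8) - (2 + 1)) == (if (5 < 5) then (6 - 5) else 4))))
step 4: [let@0.0] (if (6 == (((if true then 3 else 8) * (6 * 2)) + (let u = 1 in 0))) then (let v = (\w.6) in ((if ((\p.false) false) then (v false) else (if true then 2 else 2)) < ((let q = 2 in q) - (let r = true in 0)))) else (let s = (\t.((7 + 9) + (7 + 1))) in (((if false then 4 else 8) - (2 + 1)) == (if (5 < 5) then (6 - 5) else 4))))
step 5: [if@0.1.0.0] (if (6 == ((3 * (6 * 2)) + (let u = 1 in 0))) then (let v = (\w.6) in ((if ((\p.false) false) then (v false) else (if true then 2 else 2)) < ((let q = 2 in q) - (let r = true in 0)))) else (let s = (\t.((7 + 9) + (7 + 1))) in (((if false then 4 else 8) - (2 + 1)) == (if (5 < 5) then (6 - 5) else 4))))
step 6: [delta@0.1.0.1] (if (6 == ((3 * 12) + (let u = 1 in 0))) then (let v = (\w.6) in ((if ((\p.false) false) then (v false) else (if true then 2 else 2)) < ((let q = 2 in q) - (let r = true in 0)))) else (let s = (\t.((7 + 9) + (7 + 1))) in (((if false then 4 else 8) - (2 + 1)) == (if (5 < 5) then (6 - 5) else 4))))
step 7: [delta@0.1.0] (if (6 == (36 + (let u = 1 in 0))) then (let v = (\w.6) in ((if ((\p.false) false) then (v false) else (if true then 2 else 2)) < ((let q = 2 in q) - (let r = true in 0)))) else (let s = (\t.((7 + 9) + (7 + 1))) in (((if false then 4 else 8) - (2 + 1)) == (if (5 < 5) then (6 - 5) else 4))))
step 8: [let@0.1.1] (if (6 == (36 + 0)) then (let v = (\w.6) in ((if ((\p.false) false) then (v false) else (if true then 2 else 2)) < ((let q = 2 in q) - (let r = true in 0)))) else (let s = (\t.((7 + 9) + (7 + 1))) in (((if false then 4 else 8) - (2 + 1)) == (if (5 < 5) then (6 - 5) else 4))))
step 9: [delta@0.1] (if (6 == 36) then (let v = (\w.6) in ((if ((\p.false) false) then (v false) else (if true then 2 else 2)) < ((let q = 2 in q) - (let r = true in 0)))) else (let s = (\t.((7 + 9) + (7 + 1))) in (((if false then 4 else 8) - (2 + 1)) == (if (5 < 5) then (6 - 5) else 4))))
step 10: [delta@0] (if false then (let v = (\w.6) in ((if ((\p.false) false) then (v false) else (if true then 2 else 2)) < ((let q = 2 in q) - (let r = true in 0)))) else (let s = (\t.((7 + 9) + (7 + 1))) in (((if false then 4 else 8) - (2 + 1)) == (if (5 < 5) then (6 - 5) else 4))))
step 11: [if@root] (let s = (\t.((7 + 9) + (7 + 1))) in (((if false then 4 else 8) - (2 + 1)) == (if (5 < 5) then (6 - 5) else 4)))
step 12: [let@root] (((if false then 4 else 8) - (2 + 1)) == (if (5 < 5) then (6 - 5) else 4))

Answer: let at root : (let s = (\t.((7 + 9) + (7 + 1))) in (((if false then 4 else 8) - (2 + 1)) == (if (5 < 5) then (6 - 5) else 4)))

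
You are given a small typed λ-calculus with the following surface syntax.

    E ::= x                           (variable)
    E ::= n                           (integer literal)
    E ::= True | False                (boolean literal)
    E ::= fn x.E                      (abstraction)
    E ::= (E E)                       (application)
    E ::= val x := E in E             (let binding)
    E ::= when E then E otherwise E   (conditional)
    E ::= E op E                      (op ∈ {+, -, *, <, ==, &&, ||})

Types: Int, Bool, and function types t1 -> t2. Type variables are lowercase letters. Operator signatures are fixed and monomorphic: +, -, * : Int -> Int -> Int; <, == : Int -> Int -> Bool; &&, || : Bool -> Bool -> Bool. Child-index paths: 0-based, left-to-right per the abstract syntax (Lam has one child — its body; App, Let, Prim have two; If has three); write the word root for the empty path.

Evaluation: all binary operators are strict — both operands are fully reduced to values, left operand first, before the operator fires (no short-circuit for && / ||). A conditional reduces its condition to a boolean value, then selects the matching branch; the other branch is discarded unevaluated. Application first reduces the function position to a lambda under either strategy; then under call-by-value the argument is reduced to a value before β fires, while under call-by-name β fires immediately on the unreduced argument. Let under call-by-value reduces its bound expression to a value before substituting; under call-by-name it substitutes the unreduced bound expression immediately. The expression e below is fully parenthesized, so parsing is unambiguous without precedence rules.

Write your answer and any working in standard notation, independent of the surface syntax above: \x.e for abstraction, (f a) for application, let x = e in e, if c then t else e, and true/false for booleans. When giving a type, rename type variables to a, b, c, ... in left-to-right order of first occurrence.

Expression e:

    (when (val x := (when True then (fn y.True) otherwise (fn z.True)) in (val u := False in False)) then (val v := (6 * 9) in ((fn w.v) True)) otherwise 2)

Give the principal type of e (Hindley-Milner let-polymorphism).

Derivation:
  unify Bool ~ Bool
\y._ : a -> Bool
\z._ : b -> Bool
  unify a -> Bool ~ b -> Bool
  unify a ~ b
  unify Bool ~ Bool
let x : forall. b -> Bool
let u : Bool
  unify Bool ~ Bool
  unify Int ~ Int
  unify Int ~ Int
let v : Int
v : Int
\w._ : c -> Int
  unify c -> Int ~ Bool -> d
  unify c ~ Bool
  unify Int ~ d
_ _ : Int
  unify Int ~ Int

Answer: Int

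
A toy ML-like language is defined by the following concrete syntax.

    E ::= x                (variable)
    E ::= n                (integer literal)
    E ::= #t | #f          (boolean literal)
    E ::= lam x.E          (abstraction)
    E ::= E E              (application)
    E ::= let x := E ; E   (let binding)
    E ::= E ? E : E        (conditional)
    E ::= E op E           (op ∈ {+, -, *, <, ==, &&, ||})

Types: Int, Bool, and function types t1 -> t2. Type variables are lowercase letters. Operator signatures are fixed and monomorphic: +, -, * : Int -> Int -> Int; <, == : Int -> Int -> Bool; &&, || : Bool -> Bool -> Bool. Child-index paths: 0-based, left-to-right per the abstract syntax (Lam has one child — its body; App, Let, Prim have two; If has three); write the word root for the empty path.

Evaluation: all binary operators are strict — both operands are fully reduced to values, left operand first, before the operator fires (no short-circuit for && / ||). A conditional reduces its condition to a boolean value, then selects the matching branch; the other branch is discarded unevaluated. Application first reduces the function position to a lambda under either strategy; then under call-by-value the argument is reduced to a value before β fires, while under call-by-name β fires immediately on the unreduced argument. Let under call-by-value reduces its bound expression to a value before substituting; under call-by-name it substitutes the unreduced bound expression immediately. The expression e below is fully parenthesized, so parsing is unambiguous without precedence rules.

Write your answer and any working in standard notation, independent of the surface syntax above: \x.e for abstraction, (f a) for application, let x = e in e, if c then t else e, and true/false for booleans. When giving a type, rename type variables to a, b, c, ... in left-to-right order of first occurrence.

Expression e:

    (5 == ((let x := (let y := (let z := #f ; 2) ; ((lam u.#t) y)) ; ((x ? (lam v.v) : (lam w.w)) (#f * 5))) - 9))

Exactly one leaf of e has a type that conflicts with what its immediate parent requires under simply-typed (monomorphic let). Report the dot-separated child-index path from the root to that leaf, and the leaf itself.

Answer: 1.0.1.1.0 : false

Derivation:
  unify Int ~ Int
let z : Bool
let y : Int
\u._ : a -> Bool
y : Int
  unify a -> Bool ~ Int -> b
  unify a ~ Int
  unify Bool ~ b
_ _ : Bool
let x : Bool
x : Bool
  unify Bool ~ Bool
v : c
\v._ : c -> c
w : d
\w._ : d -> d
  unify c -> c ~ d -> d
  unify c ~ d
  unify d ~ d
  unify Bool ~ Int
  FAIL: mismatch Bool ~ Int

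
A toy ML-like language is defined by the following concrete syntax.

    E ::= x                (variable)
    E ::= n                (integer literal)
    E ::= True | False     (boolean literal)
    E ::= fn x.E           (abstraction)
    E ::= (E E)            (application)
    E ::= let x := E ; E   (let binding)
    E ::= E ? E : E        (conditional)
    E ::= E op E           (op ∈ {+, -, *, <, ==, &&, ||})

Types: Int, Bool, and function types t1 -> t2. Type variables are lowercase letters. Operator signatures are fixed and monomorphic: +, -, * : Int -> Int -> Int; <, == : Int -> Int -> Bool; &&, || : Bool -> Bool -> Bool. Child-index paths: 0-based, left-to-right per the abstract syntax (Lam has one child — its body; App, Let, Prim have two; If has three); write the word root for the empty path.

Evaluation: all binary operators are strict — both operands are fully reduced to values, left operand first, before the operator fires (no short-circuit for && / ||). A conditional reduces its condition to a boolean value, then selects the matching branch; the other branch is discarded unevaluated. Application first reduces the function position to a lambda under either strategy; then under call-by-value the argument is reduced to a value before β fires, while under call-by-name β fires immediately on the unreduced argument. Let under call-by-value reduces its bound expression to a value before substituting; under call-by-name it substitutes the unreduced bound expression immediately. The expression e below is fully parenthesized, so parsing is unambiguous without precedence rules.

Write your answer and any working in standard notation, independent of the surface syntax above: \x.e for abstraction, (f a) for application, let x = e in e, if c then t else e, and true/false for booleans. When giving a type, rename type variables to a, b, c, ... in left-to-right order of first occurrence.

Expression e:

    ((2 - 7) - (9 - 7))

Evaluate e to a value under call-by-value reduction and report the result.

Working:
step 0: ((2 - 7) - (9 - 7))
step 1: [delta@0] (-5 - (9 - 7))
step 2: [delta@1] (-5 - 2)
step 3: [delta@root] -7

Answer: -7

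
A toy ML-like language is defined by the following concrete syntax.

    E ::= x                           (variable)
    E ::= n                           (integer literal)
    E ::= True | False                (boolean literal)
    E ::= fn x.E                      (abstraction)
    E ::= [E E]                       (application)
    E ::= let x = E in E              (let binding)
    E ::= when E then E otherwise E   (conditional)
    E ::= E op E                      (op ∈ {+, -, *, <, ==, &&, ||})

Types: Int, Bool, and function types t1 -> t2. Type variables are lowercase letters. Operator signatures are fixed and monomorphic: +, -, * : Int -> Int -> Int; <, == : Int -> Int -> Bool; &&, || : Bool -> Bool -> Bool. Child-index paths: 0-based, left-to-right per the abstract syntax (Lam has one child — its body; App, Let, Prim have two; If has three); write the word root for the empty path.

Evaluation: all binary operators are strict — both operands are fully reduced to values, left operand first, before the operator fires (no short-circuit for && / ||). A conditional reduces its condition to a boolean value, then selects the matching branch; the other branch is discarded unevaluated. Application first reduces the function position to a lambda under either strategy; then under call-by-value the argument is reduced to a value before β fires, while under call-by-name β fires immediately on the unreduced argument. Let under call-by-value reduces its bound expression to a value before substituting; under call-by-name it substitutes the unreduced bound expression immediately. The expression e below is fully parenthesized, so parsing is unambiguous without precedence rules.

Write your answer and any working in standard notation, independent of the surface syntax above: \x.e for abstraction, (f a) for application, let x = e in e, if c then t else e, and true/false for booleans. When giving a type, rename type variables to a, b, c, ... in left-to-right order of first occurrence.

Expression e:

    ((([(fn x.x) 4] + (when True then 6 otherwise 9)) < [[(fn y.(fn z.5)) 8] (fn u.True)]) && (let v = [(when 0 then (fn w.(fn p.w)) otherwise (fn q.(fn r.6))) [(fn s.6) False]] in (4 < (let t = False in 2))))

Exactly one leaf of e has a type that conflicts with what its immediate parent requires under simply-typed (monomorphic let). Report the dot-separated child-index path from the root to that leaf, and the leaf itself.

Derivation:
x : a
\x._ : a -> a
  unify a -> a ~ Int -> b
  unify a ~ Int
  unify Int ~ b
_ _ : Int
  unify Int ~ Int
  unify Bool ~ Bool
  unify Int ~ Int
  unify Int ~ Int
  unify Int ~ Int
\z._ : d -> Int
\y._ : c -> d -> Int
  unify c -> d -> Int ~ Int -> e
  unify c ~ Int
  unify d -> Int ~ e
_ _ : d -> Int
\u._ : f -> Bool
  unify d -> Int ~ (f -> Bool) -> g
  unify d ~ f -> Bool
  unify Int ~ g
_ _ : Int
  unify Int ~ Int
  unify Bool ~ Bool
  unify Int ~ Bool
  FAIL: mismatch Int ~ Bool

Answer: 1.0.0.0 : 0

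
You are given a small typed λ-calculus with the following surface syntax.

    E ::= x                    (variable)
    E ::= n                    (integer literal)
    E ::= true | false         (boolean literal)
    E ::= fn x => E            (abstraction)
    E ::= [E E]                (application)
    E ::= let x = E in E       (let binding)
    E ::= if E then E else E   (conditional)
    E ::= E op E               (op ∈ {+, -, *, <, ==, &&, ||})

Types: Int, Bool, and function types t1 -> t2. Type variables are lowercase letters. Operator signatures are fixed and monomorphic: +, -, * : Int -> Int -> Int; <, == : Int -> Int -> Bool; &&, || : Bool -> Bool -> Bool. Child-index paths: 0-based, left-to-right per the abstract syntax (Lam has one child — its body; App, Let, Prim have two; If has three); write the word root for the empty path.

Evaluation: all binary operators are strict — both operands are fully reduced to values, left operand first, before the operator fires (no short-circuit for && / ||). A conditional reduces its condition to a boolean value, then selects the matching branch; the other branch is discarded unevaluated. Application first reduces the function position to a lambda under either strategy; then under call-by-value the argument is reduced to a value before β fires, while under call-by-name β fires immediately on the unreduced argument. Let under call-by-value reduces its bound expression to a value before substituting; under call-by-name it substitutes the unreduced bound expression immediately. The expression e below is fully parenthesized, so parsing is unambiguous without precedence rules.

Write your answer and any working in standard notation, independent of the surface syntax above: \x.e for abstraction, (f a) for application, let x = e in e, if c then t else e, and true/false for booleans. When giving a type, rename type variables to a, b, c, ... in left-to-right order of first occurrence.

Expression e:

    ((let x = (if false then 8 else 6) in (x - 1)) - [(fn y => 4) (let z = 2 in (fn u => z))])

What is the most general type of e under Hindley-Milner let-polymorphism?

Derivation:
  unify Bool ~ Bool
  unify Int ~ Int
let x : Int
x : Int
  unify Int ~ Int
  unify Int ~ Int
  unify Int ~ Int
\y._ : a -> Int
let z : Int
z : Int
\u._ : b -> Int
  unify a -> Int ~ (b -> Int) -> c
  unify a ~ b -> Int
  unify Int ~ c
_ _ : Int
  unify Int ~ Int

Answer: Int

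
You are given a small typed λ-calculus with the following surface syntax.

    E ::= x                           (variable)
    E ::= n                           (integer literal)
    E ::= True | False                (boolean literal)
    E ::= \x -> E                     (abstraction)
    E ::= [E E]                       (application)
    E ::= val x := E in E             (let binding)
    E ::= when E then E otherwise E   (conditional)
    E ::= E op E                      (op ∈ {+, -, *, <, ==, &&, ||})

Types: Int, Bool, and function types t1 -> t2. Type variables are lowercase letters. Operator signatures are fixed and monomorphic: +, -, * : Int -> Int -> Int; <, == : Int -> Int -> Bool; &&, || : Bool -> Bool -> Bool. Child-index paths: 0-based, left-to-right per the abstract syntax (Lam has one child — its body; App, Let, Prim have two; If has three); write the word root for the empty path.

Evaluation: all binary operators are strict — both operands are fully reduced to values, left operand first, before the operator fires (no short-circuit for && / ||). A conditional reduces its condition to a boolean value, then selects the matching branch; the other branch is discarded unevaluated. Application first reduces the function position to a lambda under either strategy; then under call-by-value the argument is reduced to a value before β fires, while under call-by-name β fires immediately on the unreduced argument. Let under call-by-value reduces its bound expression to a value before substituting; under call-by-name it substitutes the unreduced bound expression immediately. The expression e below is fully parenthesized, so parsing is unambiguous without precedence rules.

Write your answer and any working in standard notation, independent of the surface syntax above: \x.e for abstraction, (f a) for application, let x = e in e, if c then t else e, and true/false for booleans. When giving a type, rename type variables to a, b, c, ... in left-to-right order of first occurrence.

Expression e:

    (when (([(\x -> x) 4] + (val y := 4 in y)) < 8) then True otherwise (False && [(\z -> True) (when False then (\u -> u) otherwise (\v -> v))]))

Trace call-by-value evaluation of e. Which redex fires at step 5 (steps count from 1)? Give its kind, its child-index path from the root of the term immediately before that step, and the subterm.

Answer: if at root : (if false then true else (false && ((\z.true) (if false then (\u.u) else (\v.v)))))

Trace:
step 0: (if ((((\x.x) 4) + (let y = 4 in y)) < 8) then true else (false && ((\z.true) (if false then (\u.u) else (\v.v)))))
step 1: [beta@0.0.0] (if ((4 + (let y = 4 in y)) < 8) then true else (false && ((\z.true) (if false then (\u.u) else (\v.v)))))
step 2: [let@0.0.1] (if ((4 + 4) < 8) then true else (false && ((\z.true) (if false then (\u.u) else (\v.v)))))
step 3: [delta@0.0] (if (8 < 8) then true else (false && ((\z.true) (if false then (\u.u) else (\v.v)))))
step 4: [delta@0] (if false then true else (false && ((\z.true) (if false then (\u.u) else (\v.v)))))
step 5: [if@root] (false && ((\z.true) (if false then (\u.u) else (\v.v))))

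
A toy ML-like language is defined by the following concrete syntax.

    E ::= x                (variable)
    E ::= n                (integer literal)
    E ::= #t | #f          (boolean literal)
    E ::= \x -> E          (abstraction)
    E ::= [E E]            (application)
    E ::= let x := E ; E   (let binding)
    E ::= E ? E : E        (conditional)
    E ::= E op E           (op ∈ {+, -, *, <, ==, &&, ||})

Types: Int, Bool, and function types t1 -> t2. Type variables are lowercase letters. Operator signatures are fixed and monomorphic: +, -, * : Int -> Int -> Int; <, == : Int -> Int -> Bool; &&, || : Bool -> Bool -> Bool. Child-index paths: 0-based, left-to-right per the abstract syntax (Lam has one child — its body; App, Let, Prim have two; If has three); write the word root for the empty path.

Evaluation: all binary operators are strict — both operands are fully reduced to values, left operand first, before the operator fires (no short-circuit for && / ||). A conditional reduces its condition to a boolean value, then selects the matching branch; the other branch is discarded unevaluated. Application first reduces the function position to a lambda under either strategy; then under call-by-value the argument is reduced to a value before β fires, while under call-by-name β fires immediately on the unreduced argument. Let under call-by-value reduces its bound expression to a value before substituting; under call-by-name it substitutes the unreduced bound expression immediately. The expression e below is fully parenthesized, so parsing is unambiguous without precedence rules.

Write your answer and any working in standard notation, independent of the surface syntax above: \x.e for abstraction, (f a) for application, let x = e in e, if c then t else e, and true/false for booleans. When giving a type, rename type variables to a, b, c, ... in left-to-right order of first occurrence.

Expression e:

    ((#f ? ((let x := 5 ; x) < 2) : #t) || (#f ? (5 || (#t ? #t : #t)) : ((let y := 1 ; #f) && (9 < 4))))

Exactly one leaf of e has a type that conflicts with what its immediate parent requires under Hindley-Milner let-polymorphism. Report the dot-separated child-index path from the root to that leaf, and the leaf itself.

Answer: 1.1.0 : 5

Trace:
  unify Bool ~ Bool
let x : Int
x : Int
  unify Int ~ Int
  unify Int ~ Int
  unify Bool ~ Bool
  unify Bool ~ Bool
  unify Bool ~ Bool
  unify Int ~ Bool
  FAIL: mismatch Int ~ Bool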